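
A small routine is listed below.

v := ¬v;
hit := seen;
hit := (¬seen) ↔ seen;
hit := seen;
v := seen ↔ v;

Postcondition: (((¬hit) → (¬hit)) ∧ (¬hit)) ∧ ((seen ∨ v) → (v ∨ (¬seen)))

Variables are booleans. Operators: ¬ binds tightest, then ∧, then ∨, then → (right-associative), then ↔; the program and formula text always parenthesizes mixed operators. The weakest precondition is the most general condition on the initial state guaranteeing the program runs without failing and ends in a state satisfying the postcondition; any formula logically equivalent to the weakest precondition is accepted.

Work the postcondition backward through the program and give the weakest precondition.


Working backward. After the program, the postcondition (((¬hit) → (¬hit)) ∧ (¬hit)) ∧ ((seen ∨ v) → (v ∨ (¬seen))) must hold; in canonical form it is (¬hit) ∧ ((seen ∨ v) → (v ∨ (¬seen))).
Before v := seen ↔ v: (¬hit) ∧ ((seen ∨ (seen ↔ v)) → ((seen ↔ v) ∨ (¬seen)))
Before hit := seen: (¬seen) ∧ ((seen ∨ (seen ↔ v)) → ((seen ↔ v) ∨ (¬seen)))
Before hit := (¬seen) ↔ seen: (¬seen) ∧ ((seen ∨ (seen ↔ v)) → ((seen ↔ v) ∨ (¬seen)))
Before hit := seen: (¬seen) ∧ ((seen ∨ (seen ↔ v)) → ((seen ↔ v) ∨ (¬seen)))
Before v := ¬v: (¬seen) ∧ ((seen ∨ (seen ↔ (¬v))) → ((seen ↔ (¬v)) ∨ (¬seen)))
Answer: WP = (¬seen) ∧ ((seen ∨ (seen ↔ (¬v))) → ((seen ↔ (¬v)) ∨ (¬seen)))


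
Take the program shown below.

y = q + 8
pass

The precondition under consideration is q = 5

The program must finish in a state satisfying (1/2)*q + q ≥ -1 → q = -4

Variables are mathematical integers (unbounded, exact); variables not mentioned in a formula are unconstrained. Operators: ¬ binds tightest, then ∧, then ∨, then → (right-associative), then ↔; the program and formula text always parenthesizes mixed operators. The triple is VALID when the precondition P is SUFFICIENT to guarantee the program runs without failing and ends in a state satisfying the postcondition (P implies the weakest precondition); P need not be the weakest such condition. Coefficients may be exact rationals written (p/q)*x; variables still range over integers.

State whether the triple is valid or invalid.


Working backward. After the program, the postcondition (1/2)*q + q ≥ -1 → q = -4 must hold; in canonical form it is (3/2)*q ≥ -1 → q = -4.
Before skip: (3/2)*q ≥ -1 → q = -4
Before y := q + 8: (3/2)*q ≥ -1 → q = -4
The weakest precondition is (3/2)*q ≥ -1 → q = -4.
Check whether q = 5 implies it.
Countermodel: at the initial state q = 5, the precondition holds but the weakest precondition fails.
Answer: invalid


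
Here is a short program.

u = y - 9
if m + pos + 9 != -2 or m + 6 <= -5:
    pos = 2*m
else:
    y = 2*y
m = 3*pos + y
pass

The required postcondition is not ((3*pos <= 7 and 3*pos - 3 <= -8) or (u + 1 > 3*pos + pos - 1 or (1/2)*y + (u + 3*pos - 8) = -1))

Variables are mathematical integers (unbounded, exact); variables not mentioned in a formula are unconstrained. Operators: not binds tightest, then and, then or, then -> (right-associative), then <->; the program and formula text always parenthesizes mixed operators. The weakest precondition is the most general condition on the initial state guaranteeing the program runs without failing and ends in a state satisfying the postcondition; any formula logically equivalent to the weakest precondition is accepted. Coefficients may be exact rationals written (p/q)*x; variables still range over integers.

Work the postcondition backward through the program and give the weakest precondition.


Working backward. After the program, the postcondition not ((3*pos <= 7 and 3*pos - 3 <= -8) or (u + 1 > 3*pos + pos - 1 or (1/2)*y + (u + 3*pos - 8) = -1)) must hold; in canonical form it is not ((3*pos <= 7 and 3*pos <= -5) or u > 4*pos - 2 or 3*pos + u + (1/2)*y = 7).
Before skip: not ((3*pos <= 7 and 3*pos <= -5) or u > 4*pos - 2 or 3*pos + u + (1/2)*y = 7)
Before m := 3*pos + y: not ((3*pos <= 7 and 3*pos <= -5) or u > 4*pos - 2 or 3*pos + u + (1/2)*y = 7)
Then branch requires not ((6*m <= 7 and 6*m <= -5) or u > 8*m - 2 or 6*m + u + (1/2)*y = 7); else branch requires not ((3*pos <= 7 and 3*pos <= -5) or u > 4*pos - 2 or 3*pos + u + y = 7).
Before the if: ((m + pos != -11 or m <= -11) -> (not ((6*m <= 7 and 6*m <= -5) or u > 8*m - 2 or 6*m + u + (1/2)*y = 7))) and ((not (m + pos != -11 or m <= -11)) -> (not ((3*pos <= 7 and 3*pos <= -5) or u > 4*pos - 2 or 3*pos + u + y = 7)))
Before u := y - 9: ((m + pos != -11 or m <= -11) -> (not ((6*m <= 7 and 6*m <= -5) or y > 8*m + 7 or 6*m + (3/2)*y = 16))) and ((not (m + pos != -11 or m <= -11)) -> (not ((3*pos <= 7 and 3*pos <= -5) or y > 4*pos + 7 or 3*pos + 2*y = 16)))
Answer: WP = ((m + pos != -11 or m <= -11) -> (not ((6*m <= 7 and 6*m <= -5) or y > 8*m + 7 or 6*m + (3/2)*y = 16))) and ((not (m + pos != -11 or m <= -11)) -> (not ((3*pos <= 7 and 3*pos <= -5) or y > 4*pos + 7 or 3*pos + 2*y = 16)))


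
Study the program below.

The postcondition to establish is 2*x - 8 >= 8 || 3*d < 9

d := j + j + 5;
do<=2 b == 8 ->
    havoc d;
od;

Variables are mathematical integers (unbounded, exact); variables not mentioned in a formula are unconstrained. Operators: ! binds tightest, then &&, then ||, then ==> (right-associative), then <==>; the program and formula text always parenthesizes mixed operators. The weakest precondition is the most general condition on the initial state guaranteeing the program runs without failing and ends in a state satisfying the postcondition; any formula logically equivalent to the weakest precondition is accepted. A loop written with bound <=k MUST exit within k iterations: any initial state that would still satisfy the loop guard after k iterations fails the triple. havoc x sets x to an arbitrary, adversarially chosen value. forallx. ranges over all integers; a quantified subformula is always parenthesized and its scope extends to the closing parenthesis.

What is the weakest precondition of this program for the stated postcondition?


Working backward. After the program, the postcondition 2*x - 8 >= 8 || 3*d < 9 must hold; in canonical form it is 2*x >= 16 || 3*d < 9.
Before the loop (bound <=2), unroll the exhaustion recursion (WP_0 = exit-now case; WP_j = one more guarded iteration, up to j = 2):
  WP_0: (!(b == 8)) && (2*x >= 16 || 3*d < 9)
  WP_1: (b == 8 ==> (forall d_1. ((!(b == 8)) && (2*x >= 16 || 3*d_1 < 9)))) && ((!(b == 8)) ==> (2*x >= 16 || 3*d < 9))
  WP_2: (b == 8 ==> (forall d_2. ((b == 8 ==> (forall d_1. ((!(b == 8)) && (2*x >= 16 || 3*d_1 < 9)))) && ((!(b == 8)) ==> (2*x >= 16 || 3*d_2 < 9))))) && ((!(b == 8)) ==> (2*x >= 16 || 3*d < 9))
So before the loop: (b == 8 ==> (forall d_2. ((b == 8 ==> (forall d_1. ((!(b == 8)) && (2*x >= 16 || 3*d_1 < 9)))) && ((!(b == 8)) ==> (2*x >= 16 || 3*d_2 < 9))))) && ((!(b == 8)) ==> (2*x >= 16 || 3*d < 9))
Before d := j + j + 5: (b == 8 ==> (forall d_2. ((b == 8 ==> (forall d_1. ((!(b == 8)) && (2*x >= 16 || 3*d_1 < 9)))) && ((!(b == 8)) ==> (2*x >= 16 || 3*d_2 < 9))))) && ((!(b == 8)) ==> (2*x >= 16 || 6*j < -6))
Answer: WP = (b == 8 ==> (forall d_2. ((b == 8 ==> (forall d_1. ((!(b == 8)) && (2*x >= 16 || 3*d_1 < 9)))) && ((!(b == 8)) ==> (2*x >= 16 || 3*d_2 < 9))))) && ((!(b == 8)) ==> (2*x >= 16 || 6*j < -6))


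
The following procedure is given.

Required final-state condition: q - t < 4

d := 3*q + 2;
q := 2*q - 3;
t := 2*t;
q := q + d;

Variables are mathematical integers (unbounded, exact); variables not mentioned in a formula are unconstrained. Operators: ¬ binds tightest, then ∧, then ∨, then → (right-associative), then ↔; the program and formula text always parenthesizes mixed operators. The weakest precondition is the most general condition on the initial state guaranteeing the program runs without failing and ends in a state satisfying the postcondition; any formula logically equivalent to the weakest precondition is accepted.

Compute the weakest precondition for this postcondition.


Working backward. After the program, the postcondition q - t < 4 must hold; in canonical form it is q < t + 4.
Before q := q + d: d + q < t + 4
Before t := 2*t: d + q < 2*t + 4
Before q := 2*q - 3: d + 2*q < 2*t + 7
Before d := 3*q + 2: 5*q < 2*t + 5
Answer: WP = 5*q < 2*t + 5


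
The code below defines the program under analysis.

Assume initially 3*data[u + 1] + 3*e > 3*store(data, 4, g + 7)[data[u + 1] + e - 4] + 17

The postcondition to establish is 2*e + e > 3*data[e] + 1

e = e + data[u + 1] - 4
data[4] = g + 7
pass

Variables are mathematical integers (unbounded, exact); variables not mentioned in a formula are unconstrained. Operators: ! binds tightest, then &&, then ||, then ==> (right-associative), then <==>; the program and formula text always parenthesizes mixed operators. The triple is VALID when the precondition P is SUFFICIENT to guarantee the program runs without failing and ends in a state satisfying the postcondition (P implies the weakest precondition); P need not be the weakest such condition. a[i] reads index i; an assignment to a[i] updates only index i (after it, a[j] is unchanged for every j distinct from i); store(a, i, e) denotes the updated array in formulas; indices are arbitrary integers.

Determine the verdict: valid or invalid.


Working backward. After the program, the postcondition 2*e + e > 3*data[e] + 1 must hold; in canonical form it is 3*e > 3*data[e] + 1.
Before skip: 3*e > 3*data[e] + 1
Before data[4] := g + 7: 3*e > 3*store(data, 4, g + 7)[e] + 1
Before e := e + data[u + 1] - 4: 3*data[u + 1] + 3*e > 3*store(data, 4, g + 7)[data[u + 1] + e - 4] + 13
The weakest precondition is 3*data[u + 1] + 3*e > 3*store(data, 4, g + 7)[data[u + 1] + e - 4] + 13.
Check whether 3*data[u + 1] + 3*e > 3*store(data, 4, g + 7)[data[u + 1] + e - 4] + 17 implies it.
Every state satisfying the precondition satisfies the weakest precondition: the implication holds.
Answer: valid


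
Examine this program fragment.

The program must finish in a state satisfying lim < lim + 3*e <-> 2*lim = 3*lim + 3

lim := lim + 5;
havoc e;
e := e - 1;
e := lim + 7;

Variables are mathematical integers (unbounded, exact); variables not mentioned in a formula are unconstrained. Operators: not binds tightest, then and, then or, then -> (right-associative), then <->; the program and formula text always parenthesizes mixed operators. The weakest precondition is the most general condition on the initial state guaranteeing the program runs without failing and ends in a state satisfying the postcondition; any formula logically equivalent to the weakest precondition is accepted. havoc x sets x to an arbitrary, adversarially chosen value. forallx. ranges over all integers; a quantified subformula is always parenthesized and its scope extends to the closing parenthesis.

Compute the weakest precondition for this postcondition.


Working backward. After the program, the postcondition lim < lim + 3*e <-> 2*lim = 3*lim + 3 must hold; in canonical form it is 3*e > 0 <-> lim = -3.
Before e := lim + 7: 3*lim > -21 <-> lim = -3
Before e := e - 1: 3*lim > -21 <-> lim = -3
Before havoc e: 3*lim > -21 <-> lim = -3
Before lim := lim + 5: 3*lim > -36 <-> lim = -8
Answer: WP = 3*lim > -36 <-> lim = -8


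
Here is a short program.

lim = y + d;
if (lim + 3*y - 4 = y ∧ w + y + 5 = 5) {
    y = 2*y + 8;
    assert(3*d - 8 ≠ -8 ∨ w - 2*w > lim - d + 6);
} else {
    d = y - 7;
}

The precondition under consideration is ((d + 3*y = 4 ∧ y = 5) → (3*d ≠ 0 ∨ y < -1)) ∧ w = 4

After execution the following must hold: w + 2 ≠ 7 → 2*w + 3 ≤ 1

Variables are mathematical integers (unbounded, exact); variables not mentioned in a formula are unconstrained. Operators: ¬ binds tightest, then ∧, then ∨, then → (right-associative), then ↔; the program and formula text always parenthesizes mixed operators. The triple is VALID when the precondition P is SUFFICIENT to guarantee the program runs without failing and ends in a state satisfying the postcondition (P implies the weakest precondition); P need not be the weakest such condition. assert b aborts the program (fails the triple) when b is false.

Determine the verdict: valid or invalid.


Working backward. After the program, the postcondition w + 2 ≠ 7 → 2*w + 3 ≤ 1 must hold; in canonical form it is w ≠ 5 → 2*w ≤ -2.
Then branch requires (3*d ≠ 0 ∨ d > lim + w + 6) ∧ (w ≠ 5 → 2*w ≤ -2); else branch requires w ≠ 5 → 2*w ≤ -2.
Before the if: ((lim + 2*y = 4 ∧ w + y = 0) → ((3*d ≠ 0 ∨ d > lim + w + 6) ∧ (w ≠ 5 → 2*w ≤ -2))) ∧ ((¬(lim + 2*y = 4 ∧ w + y = 0)) → (w ≠ 5 → 2*w ≤ -2))
Before lim := y + d: ((d + 3*y = 4 ∧ w + y = 0) → ((3*d ≠ 0 ∨ w + y < -6) ∧ (w ≠ 5 → 2*w ≤ -2))) ∧ ((¬(d + 3*y = 4 ∧ w + y = 0)) → (w ≠ 5 → 2*w ≤ -2))
The weakest precondition is ((d + 3*y = 4 ∧ w + y = 0) → ((3*d ≠ 0 ∨ w + y < -6) ∧ (w ≠ 5 → 2*w ≤ -2))) ∧ ((¬(d + 3*y = 4 ∧ w + y = 0)) → (w ≠ 5 → 2*w ≤ -2)).
Check whether ((d + 3*y = 4 ∧ y = 5) → (3*d ≠ 0 ∨ y < -1)) ∧ w = 4 implies it.
Countermodel: at the initial state d = 0, w = 4, y = 0, the precondition holds but the weakest precondition fails.
Answer: invalid


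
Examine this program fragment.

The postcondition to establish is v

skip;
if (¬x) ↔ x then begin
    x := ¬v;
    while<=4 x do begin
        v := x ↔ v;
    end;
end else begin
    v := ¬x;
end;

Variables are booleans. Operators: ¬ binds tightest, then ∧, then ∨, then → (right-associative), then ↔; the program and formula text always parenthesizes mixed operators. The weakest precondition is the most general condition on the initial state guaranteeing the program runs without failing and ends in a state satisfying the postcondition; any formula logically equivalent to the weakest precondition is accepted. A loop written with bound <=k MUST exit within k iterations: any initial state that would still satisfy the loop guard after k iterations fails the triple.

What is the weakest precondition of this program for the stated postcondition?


Working backward. After the program, v must hold.
Then branch requires (¬v) → (((¬v) → (((¬v) → (((¬v) → (v ∧ ((¬v) ↔ ((¬v) ↔ ((¬v) ↔ ((¬v) ↔ v)))))) ∧ (v → ((¬v) ↔ ((¬v) ↔ ((¬v) ↔ v)))))) ∧ (v → ((¬v) ↔ ((¬v) ↔ v))))) ∧ (v → ((¬v) ↔ v))); else branch requires ¬x.
Before the if: (((¬x) ↔ x) → ((¬v) → (((¬v) → (((¬v) → (((¬v) → (v ∧ ((¬v) ↔ ((¬v) ↔ ((¬v) ↔ ((¬v) ↔ v)))))) ∧ (v → ((¬v) ↔ ((¬v) ↔ ((¬v) ↔ v)))))) ∧ (v → ((¬v) ↔ ((¬v) ↔ v))))) ∧ (v → ((¬v) ↔ v))))) ∧ ((¬((¬x) ↔ x)) → (¬x))
Before skip: (((¬x) ↔ x) → ((¬v) → (((¬v) → (((¬v) → (((¬v) → (v ∧ ((¬v) ↔ ((¬v) ↔ ((¬v) ↔ ((¬v) ↔ v)))))) ∧ (v → ((¬v) ↔ ((¬v) ↔ ((¬v) ↔ v)))))) ∧ (v → ((¬v) ↔ ((¬v) ↔ v))))) ∧ (v → ((¬v) ↔ v))))) ∧ ((¬((¬x) ↔ x)) → (¬x))
Answer: WP = (((¬x) ↔ x) → ((¬v) → (((¬v) → (((¬v) → (((¬v) → (v ∧ ((¬v) ↔ ((¬v) ↔ ((¬v) ↔ ((¬v) ↔ v)))))) ∧ (v → ((¬v) ↔ ((¬v) ↔ ((¬v) ↔ v)))))) ∧ (v → ((¬v) ↔ ((¬v) ↔ v))))) ∧ (v → ((¬v) ↔ v))))) ∧ ((¬((¬x) ↔ x)) → (¬x))


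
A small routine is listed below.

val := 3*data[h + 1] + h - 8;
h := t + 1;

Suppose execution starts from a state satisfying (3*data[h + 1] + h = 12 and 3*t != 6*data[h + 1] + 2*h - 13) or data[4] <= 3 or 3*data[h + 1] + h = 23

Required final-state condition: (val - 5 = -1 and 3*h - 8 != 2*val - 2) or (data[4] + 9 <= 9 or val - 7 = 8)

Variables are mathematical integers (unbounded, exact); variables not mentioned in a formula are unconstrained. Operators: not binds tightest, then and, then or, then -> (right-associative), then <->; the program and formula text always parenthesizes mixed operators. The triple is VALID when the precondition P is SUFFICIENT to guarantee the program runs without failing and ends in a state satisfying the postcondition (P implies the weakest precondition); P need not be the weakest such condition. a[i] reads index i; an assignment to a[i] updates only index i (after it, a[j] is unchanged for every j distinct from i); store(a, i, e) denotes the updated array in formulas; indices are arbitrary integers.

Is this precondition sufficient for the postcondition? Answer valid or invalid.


Working backward. After the program, the postcondition (val - 5 = -1 and 3*h - 8 != 2*val - 2) or (data[4] + 9 <= 9 or val - 7 = 8) must hold; in canonical form it is (val = 4 and 3*h != 2*val + 6) or data[4] <= 0 or val = 15.
Before h := t + 1: (val = 4 and 3*t != 2*val + 3) or data[4] <= 0 or val = 15
Before val := 3*data[h + 1] + h - 8: (3*data[h + 1] + h = 12 and 3*t != 6*data[h + 1] + 2*h - 13) or data[4] <= 0 or 3*data[h + 1] + h = 23
The weakest precondition is (3*data[h + 1] + h = 12 and 3*t != 6*data[h + 1] + 2*h - 13) or data[4] <= 0 or 3*data[h + 1] + h = 23.
Check whether (3*data[h + 1] + h = 12 and 3*t != 6*data[h + 1] + 2*h - 13) or data[4] <= 3 or 3*data[h + 1] + h = 23 implies it.
Countermodel: at the initial state data = {[-7039] = 0, [4] = 1, elsewhere 1}, h = -7040, t = 0, the precondition holds but the weakest precondition fails.
Answer: invalid


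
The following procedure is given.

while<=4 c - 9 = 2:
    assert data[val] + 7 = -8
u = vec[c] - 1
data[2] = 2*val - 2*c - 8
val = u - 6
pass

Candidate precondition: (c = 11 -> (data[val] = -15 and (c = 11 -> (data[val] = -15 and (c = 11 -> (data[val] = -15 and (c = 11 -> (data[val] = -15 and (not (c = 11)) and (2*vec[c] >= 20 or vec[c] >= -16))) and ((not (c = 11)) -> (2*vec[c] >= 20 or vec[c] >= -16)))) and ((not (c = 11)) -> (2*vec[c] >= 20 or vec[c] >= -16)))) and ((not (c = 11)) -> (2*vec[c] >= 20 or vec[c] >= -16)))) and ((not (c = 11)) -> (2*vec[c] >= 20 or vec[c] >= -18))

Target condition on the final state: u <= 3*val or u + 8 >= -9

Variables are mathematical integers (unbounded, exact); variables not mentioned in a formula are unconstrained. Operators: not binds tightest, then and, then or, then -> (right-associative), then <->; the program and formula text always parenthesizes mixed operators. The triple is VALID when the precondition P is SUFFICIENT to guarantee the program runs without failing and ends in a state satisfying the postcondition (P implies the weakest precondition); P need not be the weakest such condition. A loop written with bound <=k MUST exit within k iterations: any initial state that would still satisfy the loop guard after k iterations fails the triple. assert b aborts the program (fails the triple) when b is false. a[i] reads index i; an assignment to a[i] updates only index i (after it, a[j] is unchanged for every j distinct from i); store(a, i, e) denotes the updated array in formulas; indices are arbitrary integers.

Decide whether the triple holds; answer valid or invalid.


Working backward. After the program, the postcondition u <= 3*val or u + 8 >= -9 must hold; in canonical form it is u <= 3*val or u >= -17.
Before skip: u <= 3*val or u >= -17
Before val := u - 6: 2*u >= 18 or u >= -17
Before data[2] := 2*val - 2*c - 8: 2*u >= 18 or u >= -17
Before u := vec[c] - 1: 2*vec[c] >= 20 or vec[c] >= -16
Before the loop (bound <=4), unroll the exhaustion recursion (WP_0 = exit-now case; WP_j = one more guarded iteration, up to j = 4):
  WP_0: (not (c = 11)) and (2*vec[c] >= 20 or vec[c] >= -16)
  WP_1: (c = 11 -> (data[val] = -15 and (not (c = 11)) and (2*vec[c] >= 20 or vec[c] >= -16))) and ((not (c = 11)) -> (2*vec[c] >= 20 or vec[c] >= -16))
  WP_2: (c = 11 -> (data[val] = -15 and (c = 11 -> (data[val] = -15 and (not (c = 11)) and (2*vec[c] >= 20 or vec[c] >= -16))) and ((not (c = 11)) -> (2*vec[c] >= 20 or vec[c] >= -16)))) and ((not (c = 11)) -> (2*vec[c] >= 20 or vec[c] >= -16))
  WP_3: (c = 11 -> (data[val] = -15 and (c = 11 -> (data[val] = -15 and (c = 11 -> (data[val] = -15 and (not (c = 11)) and (2*vec[c] >= 20 or vec[c] >= -16))) and ((not (c = 11)) -> (2*vec[c] >= 20 or vec[c] >= -16)))) and ((not (c = 11)) -> (2*vec[c] >= 20 or vec[c] >= -16)))) and ((not (c = 11)) -> (2*vec[c] >= 20 or vec[c] >= -16))
  WP_4: (c = 11 -> (data[val] = -15 and (c = 11 -> (data[val] = -15 and (c = 11 -> (data[val] = -15 and (c = 11 -> (data[val] = -15 and (not (c = 11)) and (2*vec[c] >= 20 or vec[c] >= -16))) and ((not (c = 11)) -> (2*vec[c] >= 20 or vec[c] >= -16)))) and ((not (c = 11)) -> (2*vec[c] >= 20 or vec[c] >= -16)))) and ((not (c = 11)) -> (2*vec[c] >= 20 or vec[c] >= -16)))) and ((not (c = 11)) -> (2*vec[c] >= 20 or vec[c] >= -16))
So before the loop: (c = 11 -> (data[val] = -15 and (c = 11 -> (data[val] = -15 and (c = 11 -> (data[val] = -15 and (c = 11 -> (data[val] = -15 and (not (c = 11)) and (2*vec[c] >= 20 or vec[c] >= -16))) and ((not (c = 11)) -> (2*vec[c] >= 20 or vec[c] >= -16)))) and ((not (c = 11)) -> (2*vec[c] >= 20 or vec[c] >= -16)))) and ((not (c = 11)) -> (2*vec[c] >= 20 or vec[c] >= -16)))) and ((not (c = 11)) -> (2*vec[c] >= 20 or vec[c] >= -16))
The weakest precondition is (c = 11 -> (data[val] = -15 and (c = 11 -> (data[val] = -15 and (c = 11 -> (data[val] = -15 and (c = 11 -> (data[val] = -15 and (not (c = 11)) and (2*vec[c] >= 20 or vec[c] >= -16))) and ((not (c = 11)) -> (2*vec[c] >= 20 or vec[c] >= -16)))) and ((not (c = 11)) -> (2*vec[c] >= 20 or vec[c] >= -16)))) and ((not (c = 11)) -> (2*vec[c] >= 20 or vec[c] >= -16)))) and ((not (c = 11)) -> (2*vec[c] >= 20 or vec[c] >= -16)).
Check whether (c = 11 -> (data[val] = -15 and (c = 11 -> (data[val] = -15 and (c = 11 -> (data[val] = -15 and (c = 11 -> (data[val] = -15 and (not (c = 11)) and (2*vec[c] >= 20 or vec[c] >= -16))) and ((not (c = 11)) -> (2*vec[c] >= 20 or vec[c] >= -16)))) and ((not (c = 11)) -> (2*vec[c] >= 20 or vec[c] >= -16)))) and ((not (c = 11)) -> (2*vec[c] >= 20 or vec[c] >= -16)))) and ((not (c = 11)) -> (2*vec[c] >= 20 or vec[c] >= -18)) implies it.
Countermodel: at the initial state c = 12, data = {[0] = 0, [12] = 0, elsewhere 0}, val = 0, vec = {[0] = -17, [12] = -17, elsewhere -17}, the precondition holds but the weakest precondition fails.
Answer: invalid


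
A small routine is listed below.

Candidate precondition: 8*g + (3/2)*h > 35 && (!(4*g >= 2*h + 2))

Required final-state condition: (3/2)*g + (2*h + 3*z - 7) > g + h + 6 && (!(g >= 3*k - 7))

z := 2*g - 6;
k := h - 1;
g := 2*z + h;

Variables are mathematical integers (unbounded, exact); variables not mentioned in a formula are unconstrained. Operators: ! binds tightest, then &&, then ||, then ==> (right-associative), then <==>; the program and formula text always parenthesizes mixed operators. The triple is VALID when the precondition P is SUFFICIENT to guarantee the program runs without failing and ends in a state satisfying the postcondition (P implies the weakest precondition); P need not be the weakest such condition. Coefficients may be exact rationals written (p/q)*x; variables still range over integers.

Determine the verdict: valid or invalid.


Working backward. After the program, the postcondition (3/2)*g + (2*h + 3*z - 7) > g + h + 6 && (!(g >= 3*k - 7)) must hold; in canonical form it is (1/2)*g + h + 3*z > 13 && (!(g >= 3*k - 7)).
Before g := 2*z + h: (3/2)*h + 4*z > 13 && (!(h + 2*z >= 3*k - 7))
Before k := h - 1: (3/2)*h + 4*z > 13 && (!(2*z >= 2*h - 10))
Before z := 2*g - 6: 8*g + (3/2)*h > 37 && (!(4*g >= 2*h + 2))
The weakest precondition is 8*g + (3/2)*h > 37 && (!(4*g >= 2*h + 2)).
Check whether 8*g + (3/2)*h > 35 && (!(4*g >= 2*h + 2)) implies it.
Countermodel: at the initial state g = 2, h = 13, the precondition holds but the weakest precondition fails.
Answer: invalid


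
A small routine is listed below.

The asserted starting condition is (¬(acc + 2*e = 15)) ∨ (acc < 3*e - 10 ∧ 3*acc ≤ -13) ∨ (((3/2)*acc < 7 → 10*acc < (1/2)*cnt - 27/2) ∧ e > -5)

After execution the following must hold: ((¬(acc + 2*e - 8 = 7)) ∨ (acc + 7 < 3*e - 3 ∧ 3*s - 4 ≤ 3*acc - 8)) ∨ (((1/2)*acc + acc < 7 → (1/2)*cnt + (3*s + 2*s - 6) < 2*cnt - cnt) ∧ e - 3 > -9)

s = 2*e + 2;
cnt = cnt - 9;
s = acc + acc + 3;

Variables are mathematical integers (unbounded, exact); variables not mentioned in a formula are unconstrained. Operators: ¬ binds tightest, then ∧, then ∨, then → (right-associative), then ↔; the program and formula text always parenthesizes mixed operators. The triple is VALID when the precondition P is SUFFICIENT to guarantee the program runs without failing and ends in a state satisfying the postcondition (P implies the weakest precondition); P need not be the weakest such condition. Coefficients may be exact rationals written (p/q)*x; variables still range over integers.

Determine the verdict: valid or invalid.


Working backward. After the program, the postcondition ((¬(acc + 2*e - 8 = 7)) ∨ (acc + 7 < 3*e - 3 ∧ 3*s - 4 ≤ 3*acc - 8)) ∨ (((1/2)*acc + acc < 7 → (1/2)*cnt + (3*s + 2*s - 6) < 2*cnt - cnt) ∧ e - 3 > -9) must hold; in canonical form it is (¬(acc + 2*e = 15)) ∨ (acc < 3*e - 10 ∧ 3*s ≤ 3*acc - 4) ∨ (((3/2)*acc < 7 → 5*s < (1/2)*cnt + 6) ∧ e > -6).
Before s := acc + acc + 3: (¬(acc + 2*e = 15)) ∨ (acc < 3*e - 10 ∧ 3*acc ≤ -13) ∨ (((3/2)*acc < 7 → 10*acc < (1/2)*cnt - 9) ∧ e > -6)
Before cnt := cnt - 9: (¬(acc + 2*e = 15)) ∨ (acc < 3*e - 10 ∧ 3*acc ≤ -13) ∨ (((3/2)*acc < 7 → 10*acc < (1/2)*cnt - 27/2) ∧ e > -6)
Before s := 2*e + 2: (¬(acc + 2*e = 15)) ∨ (acc < 3*e - 10 ∧ 3*acc ≤ -13) ∨ (((3/2)*acc < 7 → 10*acc < (1/2)*cnt - 27/2) ∧ e > -6)
The weakest precondition is (¬(acc + 2*e = 15)) ∨ (acc < 3*e - 10 ∧ 3*acc ≤ -13) ∨ (((3/2)*acc < 7 → 10*acc < (1/2)*cnt - 27/2) ∧ e > -6).
Check whether (¬(acc + 2*e = 15)) ∨ (acc < 3*e - 10 ∧ 3*acc ≤ -13) ∨ (((3/2)*acc < 7 → 10*acc < (1/2)*cnt - 27/2) ∧ e > -5) implies it.
Every state satisfying the precondition satisfies the weakest precondition: the implication holds.
Answer: valid


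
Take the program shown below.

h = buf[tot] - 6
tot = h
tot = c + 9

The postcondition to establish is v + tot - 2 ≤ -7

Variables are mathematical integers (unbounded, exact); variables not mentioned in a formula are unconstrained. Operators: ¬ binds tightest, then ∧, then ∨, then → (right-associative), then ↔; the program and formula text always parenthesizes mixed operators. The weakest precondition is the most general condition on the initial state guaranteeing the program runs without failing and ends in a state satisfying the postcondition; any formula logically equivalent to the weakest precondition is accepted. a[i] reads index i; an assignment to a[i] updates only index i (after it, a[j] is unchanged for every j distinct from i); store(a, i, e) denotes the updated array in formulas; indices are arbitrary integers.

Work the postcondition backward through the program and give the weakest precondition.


Working backward. After the program, the postcondition v + tot - 2 ≤ -7 must hold; in canonical form it is tot + v ≤ -5.
Before tot := c + 9: c + v ≤ -14
Before tot := h: c + v ≤ -14
Before h := buf[tot] - 6: c + v ≤ -14
Answer: WP = c + v ≤ -14


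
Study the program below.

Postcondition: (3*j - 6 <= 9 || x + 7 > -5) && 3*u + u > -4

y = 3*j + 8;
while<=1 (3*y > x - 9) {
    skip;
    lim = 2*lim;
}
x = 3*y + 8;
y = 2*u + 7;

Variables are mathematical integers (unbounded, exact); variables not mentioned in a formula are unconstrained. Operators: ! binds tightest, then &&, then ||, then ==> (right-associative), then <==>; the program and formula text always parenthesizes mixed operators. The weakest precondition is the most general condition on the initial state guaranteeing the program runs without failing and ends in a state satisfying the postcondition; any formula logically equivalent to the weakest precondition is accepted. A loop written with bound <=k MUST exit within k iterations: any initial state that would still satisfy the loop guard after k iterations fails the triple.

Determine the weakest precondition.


Working backward. After the program, the postcondition (3*j - 6 <= 9 || x + 7 > -5) && 3*u + u > -4 must hold; in canonical form it is (3*j <= 15 || x > -12) && 4*u > -4.
Before y := 2*u + 7: (3*j <= 15 || x > -12) && 4*u > -4
Before x := 3*y + 8: (3*j <= 15 || 3*y > -20) && 4*u > -4
Before the loop (bound <=1), unroll the exhaustion recursion (WP_0 = exit-now case; WP_j = one more guarded iteration, up to j = 1):
  WP_0: (!(3*y > x - 9)) && (3*j <= 15 || 3*y > -20) && 4*u > -4
  WP_1: (3*y > x - 9 ==> ((!(3*y > x - 9)) && (3*j <= 15 || 3*y > -20) && 4*u > -4)) && ((!(3*y > x - 9)) ==> ((3*j <= 15 || 3*y > -20) && 4*u > -4))
So before the loop: (3*y > x - 9 ==> ((!(3*y > x - 9)) && (3*j <= 15 || 3*y > -20) && 4*u > -4)) && ((!(3*y > x - 9)) ==> ((3*j <= 15 || 3*y > -20) && 4*u > -4))
Before y := 3*j + 8: (9*j > x - 33 ==> ((!(9*j > x - 33)) && (3*j <= 15 || 9*j > -44) && 4*u > -4)) && ((!(9*j > x - 33)) ==> ((3*j <= 15 || 9*j > -44) && 4*u > -4))
Answer: WP = (9*j > x - 33 ==> ((!(9*j > x - 33)) && (3*j <= 15 || 9*j > -44) && 4*u > -4)) && ((!(9*j > x - 33)) ==> ((3*j <= 15 || 9*j > -44) && 4*u > -4))


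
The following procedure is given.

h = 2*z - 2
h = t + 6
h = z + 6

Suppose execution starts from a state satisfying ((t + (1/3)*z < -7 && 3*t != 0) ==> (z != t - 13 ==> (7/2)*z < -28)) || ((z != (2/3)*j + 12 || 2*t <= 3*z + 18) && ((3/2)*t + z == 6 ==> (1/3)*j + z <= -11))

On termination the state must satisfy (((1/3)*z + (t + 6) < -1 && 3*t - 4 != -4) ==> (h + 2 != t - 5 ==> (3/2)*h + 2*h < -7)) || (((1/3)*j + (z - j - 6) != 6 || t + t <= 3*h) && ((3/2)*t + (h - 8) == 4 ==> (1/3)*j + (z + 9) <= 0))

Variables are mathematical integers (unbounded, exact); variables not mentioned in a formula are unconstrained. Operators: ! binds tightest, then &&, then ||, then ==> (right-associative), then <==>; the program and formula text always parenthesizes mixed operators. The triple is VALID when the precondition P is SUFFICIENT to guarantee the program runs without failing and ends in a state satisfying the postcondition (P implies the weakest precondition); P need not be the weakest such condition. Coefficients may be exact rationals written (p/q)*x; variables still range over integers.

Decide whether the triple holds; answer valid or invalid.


Working backward. After the program, the postcondition (((1/3)*z + (t + 6) < -1 && 3*t - 4 != -4) ==> (h + 2 != t - 5 ==> (3/2)*h + 2*h < -7)) || (((1/3)*j + (z - j - 6) != 6 || t + t <= 3*h) && ((3/2)*t + (h - 8) == 4 ==> (1/3)*j + (z + 9) <= 0)) must hold; in canonical form it is ((t + (1/3)*z < -7 && 3*t != 0) ==> (h != t - 7 ==> (7/2)*h < -7)) || ((z != (2/3)*j + 12 || 2*t <= 3*h) && (h + (3/2)*t == 12 ==> (1/3)*j + z <= -9)).
Before h := z + 6: ((t + (1/3)*z < -7 && 3*t != 0) ==> (z != t - 13 ==> (7/2)*z < -28)) || ((z != (2/3)*j + 12 || 2*t <= 3*z + 18) && ((3/2)*t + z == 6 ==> (1/3)*j + z <= -9))
Before h := t + 6: ((t + (1/3)*z < -7 && 3*t != 0) ==> (z != t - 13 ==> (7/2)*z < -28)) || ((z != (2/3)*j + 12 || 2*t <= 3*z + 18) && ((3/2)*t + z == 6 ==> (1/3)*j + z <= -9))
Before h := 2*z - 2: ((t + (1/3)*z < -7 && 3*t != 0) ==> (z != t - 13 ==> (7/2)*z < -28)) || ((z != (2/3)*j + 12 || 2*t <= 3*z + 18) && ((3/2)*t + z == 6 ==> (1/3)*j + z <= -9))
The weakest precondition is ((t + (1/3)*z < -7 && 3*t != 0) ==> (z != t - 13 ==> (7/2)*z < -28)) || ((z != (2/3)*j + 12 || 2*t <= 3*z + 18) && ((3/2)*t + z == 6 ==> (1/3)*j + z <= -9)).
Check whether ((t + (1/3)*z < -7 && 3*t != 0) ==> (z != t - 13 ==> (7/2)*z < -28)) || ((z != (2/3)*j + 12 || 2*t <= 3*z + 18) && ((3/2)*t + z == 6 ==> (1/3)*j + z <= -11)) implies it.
Every state satisfying the precondition satisfies the weakest precondition: the implication holds.
Answer: valid


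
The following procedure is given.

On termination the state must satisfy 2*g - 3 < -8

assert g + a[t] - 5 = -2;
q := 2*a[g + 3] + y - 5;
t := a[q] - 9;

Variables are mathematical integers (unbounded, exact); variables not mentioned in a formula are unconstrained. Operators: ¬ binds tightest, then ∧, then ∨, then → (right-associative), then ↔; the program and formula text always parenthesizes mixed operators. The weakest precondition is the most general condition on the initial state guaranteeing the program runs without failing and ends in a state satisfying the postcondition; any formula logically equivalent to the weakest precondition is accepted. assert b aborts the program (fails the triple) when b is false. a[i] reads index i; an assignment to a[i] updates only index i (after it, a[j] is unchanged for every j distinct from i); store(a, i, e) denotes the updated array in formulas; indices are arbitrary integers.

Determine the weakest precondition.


Working backward. After the program, the postcondition 2*g - 3 < -8 must hold; in canonical form it is 2*g < -5.
Before t := a[q] - 9: 2*g < -5
Before q := 2*a[g + 3] + y - 5: 2*g < -5
Before assert g + a[t] - 5 = -2: a[t] + g = 3 ∧ 2*g < -5
Answer: WP = a[t] + g = 3 ∧ 2*g < -5


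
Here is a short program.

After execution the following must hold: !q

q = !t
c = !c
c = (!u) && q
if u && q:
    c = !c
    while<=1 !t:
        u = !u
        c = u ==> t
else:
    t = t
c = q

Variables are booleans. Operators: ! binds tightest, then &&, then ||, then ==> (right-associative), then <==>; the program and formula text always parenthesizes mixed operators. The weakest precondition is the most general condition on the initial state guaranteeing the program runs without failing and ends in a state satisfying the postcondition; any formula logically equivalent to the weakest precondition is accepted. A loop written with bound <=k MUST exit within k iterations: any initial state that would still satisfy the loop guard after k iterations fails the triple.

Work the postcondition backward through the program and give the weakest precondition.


Working backward. After the program, !q must hold.
Before c := q: !q
Then branch requires ((!t) ==> (t && (!q))) && (t ==> (!q)); else branch requires !q.
Before the if: ((u && q) ==> (((!t) ==> (t && (!q))) && (t ==> (!q)))) && ((!(u && q)) ==> (!q))
Before c := (!u) && q: ((u && q) ==> (((!t) ==> (t && (!q))) && (t ==> (!q)))) && ((!(u && q)) ==> (!q))
Before c := !c: ((u && q) ==> (((!t) ==> (t && (!q))) && (t ==> (!q)))) && ((!(u && q)) ==> (!q))
Before q := !t: ((u && (!t)) ==> ((!t) ==> t)) && ((!(u && (!t))) ==> t)
Answer: WP = ((u && (!t)) ==> ((!t) ==> t)) && ((!(u && (!t))) ==> t)


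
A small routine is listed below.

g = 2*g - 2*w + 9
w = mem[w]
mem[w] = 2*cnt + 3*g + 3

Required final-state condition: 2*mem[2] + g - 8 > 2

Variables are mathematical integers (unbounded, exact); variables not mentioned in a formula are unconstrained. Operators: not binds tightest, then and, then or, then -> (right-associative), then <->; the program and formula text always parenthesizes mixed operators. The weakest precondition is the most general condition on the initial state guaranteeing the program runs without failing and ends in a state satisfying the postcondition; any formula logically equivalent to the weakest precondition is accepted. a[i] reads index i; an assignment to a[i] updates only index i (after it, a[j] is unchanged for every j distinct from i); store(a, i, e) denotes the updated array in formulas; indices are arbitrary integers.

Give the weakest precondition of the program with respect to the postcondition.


Working backward. After the program, the postcondition 2*mem[2] + g - 8 > 2 must hold; in canonical form it is 2*mem[2] + g > 10.
Before mem[w] := 2*cnt + 3*g + 3: 2*store(mem, w, 2*cnt + 3*g + 3)[2] + g > 10
Before w := mem[w]: 2*store(mem, mem[w], 2*cnt + 3*g + 3)[2] + g > 10
Before g := 2*g - 2*w + 9: 2*store(mem, mem[w], 2*cnt + 6*g - 6*w + 30)[2] + 2*g > 2*w + 1
Answer: WP = 2*store(mem, mem[w], 2*cnt + 6*g - 6*w + 30)[2] + 2*g > 2*w + 1


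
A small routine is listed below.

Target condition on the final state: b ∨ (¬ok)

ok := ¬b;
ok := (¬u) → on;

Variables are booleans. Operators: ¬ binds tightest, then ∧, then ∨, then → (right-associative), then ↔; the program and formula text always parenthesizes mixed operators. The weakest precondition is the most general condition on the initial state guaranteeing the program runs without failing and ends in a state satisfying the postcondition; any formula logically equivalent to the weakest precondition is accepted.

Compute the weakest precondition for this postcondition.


Working backward. After the program, b ∨ (¬ok) must hold.
Before ok := (¬u) → on: b ∨ (¬((¬u) → on))
Before ok := ¬b: b ∨ (¬((¬u) → on))
Answer: WP = b ∨ (¬((¬u) → on))


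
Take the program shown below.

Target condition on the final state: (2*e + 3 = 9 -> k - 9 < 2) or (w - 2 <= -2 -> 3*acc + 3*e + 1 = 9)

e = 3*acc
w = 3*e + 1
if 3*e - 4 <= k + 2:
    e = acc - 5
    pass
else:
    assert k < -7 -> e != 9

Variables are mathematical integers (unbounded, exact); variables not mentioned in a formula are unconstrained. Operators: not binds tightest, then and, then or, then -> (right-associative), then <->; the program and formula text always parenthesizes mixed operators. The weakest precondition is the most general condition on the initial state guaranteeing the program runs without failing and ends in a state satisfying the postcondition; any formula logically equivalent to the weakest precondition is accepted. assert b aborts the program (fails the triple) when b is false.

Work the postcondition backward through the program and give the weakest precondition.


Working backward. After the program, the postcondition (2*e + 3 = 9 -> k - 9 < 2) or (w - 2 <= -2 -> 3*acc + 3*e + 1 = 9) must hold; in canonical form it is (2*e = 6 -> k < 11) or (w <= 0 -> 3*acc + 3*e = 8).
Then branch requires (2*acc = 16 -> k < 11) or (w <= 0 -> 6*acc = 23); else branch requires (k < -7 -> e != 9) and ((2*e = 6 -> k < 11) or (w <= 0 -> 3*acc + 3*e = 8)).
Before the if: (3*e <= k + 6 -> ((2*acc = 16 -> k < 11) or (w <= 0 -> 6*acc = 23))) and ((not (3*e <= k + 6)) -> ((k < -7 -> e != 9) and ((2*e = 6 -> k < 11) or (w <= 0 -> 3*acc + 3*e = 8))))
Before w := 3*e + 1: (3*e <= k + 6 -> ((2*acc = 16 -> k < 11) or (3*e <= -1 -> 6*acc = 23))) and ((not (3*e <= k + 6)) -> ((k < -7 -> e != 9) and ((2*e = 6 -> k < 11) or (3*e <= -1 -> 3*acc + 3*e = 8))))
Before e := 3*acc: (9*acc <= k + 6 -> ((2*acc = 16 -> k < 11) or (9*acc <= -1 -> 6*acc = 23))) and ((not (9*acc <= k + 6)) -> ((k < -7 -> 3*acc != 9) and ((6*acc = 6 -> k < 11) or (9*acc <= -1 -> 12*acc = 8))))
Answer: WP = (9*acc <= k + 6 -> ((2*acc = 16 -> k < 11) or (9*acc <= -1 -> 6*acc = 23))) and ((not (9*acc <= k + 6)) -> ((k < -7 -> 3*acc != 9) and ((6*acc = 6 -> k < 11) or (9*acc <= -1 -> 12*acc = 8))))


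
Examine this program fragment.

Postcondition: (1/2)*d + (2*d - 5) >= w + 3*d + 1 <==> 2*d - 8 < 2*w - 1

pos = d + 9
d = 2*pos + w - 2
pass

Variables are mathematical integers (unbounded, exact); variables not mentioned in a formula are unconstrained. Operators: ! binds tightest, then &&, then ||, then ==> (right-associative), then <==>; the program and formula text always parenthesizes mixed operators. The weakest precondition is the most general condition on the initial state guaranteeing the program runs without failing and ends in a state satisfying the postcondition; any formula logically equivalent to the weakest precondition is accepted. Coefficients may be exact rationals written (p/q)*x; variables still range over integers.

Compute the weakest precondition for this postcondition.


Working backward. After the program, the postcondition (1/2)*d + (2*d - 5) >= w + 3*d + 1 <==> 2*d - 8 < 2*w - 1 must hold; in canonical form it is (1/2)*d + w <= -6 <==> 2*d < 2*w + 7.
Before skip: (1/2)*d + w <= -6 <==> 2*d < 2*w + 7
Before d := 2*pos + w - 2: pos + (3/2)*w <= -5 <==> 4*pos < 11
Before pos := d + 9: d + (3/2)*w <= -14 <==> 4*d < -25
Answer: WP = d + (3/2)*w <= -14 <==> 4*d < -25


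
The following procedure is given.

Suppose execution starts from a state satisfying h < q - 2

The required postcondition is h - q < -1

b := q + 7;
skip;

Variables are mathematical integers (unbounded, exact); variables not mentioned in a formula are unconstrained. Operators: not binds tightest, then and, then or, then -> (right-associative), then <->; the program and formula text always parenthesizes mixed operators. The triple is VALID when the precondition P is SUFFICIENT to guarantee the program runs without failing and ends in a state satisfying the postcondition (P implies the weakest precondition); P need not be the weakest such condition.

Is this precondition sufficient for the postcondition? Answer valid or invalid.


Working backward. After the program, the postcondition h - q < -1 must hold; in canonical form it is h < q - 1.
Before skip: h < q - 1
Before b := q + 7: h < q - 1
The weakest precondition is h < q - 1.
Check whether h < q - 2 implies it.
Every state satisfying the precondition satisfies the weakest precondition: the implication holds.
Answer: valid
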